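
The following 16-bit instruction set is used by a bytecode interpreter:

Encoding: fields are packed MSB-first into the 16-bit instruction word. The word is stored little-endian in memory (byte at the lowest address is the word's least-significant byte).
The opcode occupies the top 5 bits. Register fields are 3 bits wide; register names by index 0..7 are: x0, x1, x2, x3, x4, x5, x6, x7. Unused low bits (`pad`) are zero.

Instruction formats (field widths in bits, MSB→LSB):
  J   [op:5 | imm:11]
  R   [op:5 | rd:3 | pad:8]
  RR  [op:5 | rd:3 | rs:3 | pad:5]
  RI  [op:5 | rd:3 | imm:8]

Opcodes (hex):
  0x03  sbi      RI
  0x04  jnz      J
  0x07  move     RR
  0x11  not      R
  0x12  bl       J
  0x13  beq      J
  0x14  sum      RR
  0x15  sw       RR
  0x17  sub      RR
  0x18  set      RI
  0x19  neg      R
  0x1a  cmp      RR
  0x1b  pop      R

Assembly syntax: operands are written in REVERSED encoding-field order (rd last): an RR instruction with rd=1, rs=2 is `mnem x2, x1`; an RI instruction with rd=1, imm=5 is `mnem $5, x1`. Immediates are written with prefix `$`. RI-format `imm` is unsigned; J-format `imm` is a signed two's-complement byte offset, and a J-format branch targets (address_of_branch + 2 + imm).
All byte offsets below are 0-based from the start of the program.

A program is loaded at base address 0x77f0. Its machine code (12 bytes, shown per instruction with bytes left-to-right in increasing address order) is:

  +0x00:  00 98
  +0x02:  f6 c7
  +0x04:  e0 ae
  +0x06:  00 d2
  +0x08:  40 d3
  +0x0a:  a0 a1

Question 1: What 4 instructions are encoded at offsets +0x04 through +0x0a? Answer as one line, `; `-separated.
[04] e0 ae → 0xaee0
  top 5b → 0x15 → sw [RR]
  rd@[10:8]=0x6 ⇒ x6
  rs@[7:5]=0x7 ⇒ x7
[06] 00 d2 → 0xd200
  top 5b → 0x1a → cmp [RR]
  rd@[10:8]=0x2 ⇒ x2
  rs@[7:5]=0x0 ⇒ x0
[08] 40 d3 → 0xd340
  top 5b → 0x1a → cmp [RR]
  rd@[10:8]=0x3 ⇒ x3
  rs@[7:5]=0x2 ⇒ x2
[0a] a0 a1 → 0xa1a0
  top 5b → 0x14 → sum [RR]
  rd@[10:8]=0x1 ⇒ x1
  rs@[7:5]=0x5 ⇒ x5

sw x7, x6; cmp x0, x2; cmp x2, x3; sum x5, x1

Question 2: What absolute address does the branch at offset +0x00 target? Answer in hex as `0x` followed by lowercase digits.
0x77f2

@+00  little-endian(00 98) = 0x9800
  opcode bits[15:11]=0x13: beq/J
  imm: (w>>0)&0x7ff=0x0 → $0
  target = base 0x77f0 + off 0x00 + 2 + imm 0 = 0x77f2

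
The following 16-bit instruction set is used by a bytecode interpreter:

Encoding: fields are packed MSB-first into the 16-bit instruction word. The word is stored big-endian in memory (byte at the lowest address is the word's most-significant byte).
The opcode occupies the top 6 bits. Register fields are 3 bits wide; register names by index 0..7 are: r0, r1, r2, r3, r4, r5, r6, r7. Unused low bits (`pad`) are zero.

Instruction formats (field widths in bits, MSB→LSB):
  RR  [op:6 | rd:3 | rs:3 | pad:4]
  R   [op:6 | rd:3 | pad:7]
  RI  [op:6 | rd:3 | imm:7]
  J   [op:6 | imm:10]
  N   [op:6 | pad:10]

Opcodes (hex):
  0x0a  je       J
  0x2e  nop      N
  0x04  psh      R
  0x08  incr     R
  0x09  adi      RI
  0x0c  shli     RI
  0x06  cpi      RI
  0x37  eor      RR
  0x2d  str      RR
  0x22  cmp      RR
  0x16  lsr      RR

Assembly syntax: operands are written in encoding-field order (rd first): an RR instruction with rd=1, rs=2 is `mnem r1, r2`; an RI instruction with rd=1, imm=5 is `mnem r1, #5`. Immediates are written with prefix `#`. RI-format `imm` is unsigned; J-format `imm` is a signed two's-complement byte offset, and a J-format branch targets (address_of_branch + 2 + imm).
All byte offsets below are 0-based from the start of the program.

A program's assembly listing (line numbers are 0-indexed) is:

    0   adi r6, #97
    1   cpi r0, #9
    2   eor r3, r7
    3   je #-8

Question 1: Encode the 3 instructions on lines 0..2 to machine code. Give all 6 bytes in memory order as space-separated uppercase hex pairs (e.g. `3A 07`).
L0: adi op=0x9:6|rd=6:3|imm=97:7 ⇒ 0x2761 ⇒ big 27 61
L1: cpi op=0x6:6|rd=0:3|imm=9:7 ⇒ 0x1809 ⇒ big 18 09
L2: eor op=0x37:6|rd=3:3|rs=7:3|pad=0:4 ⇒ 0xddf0 ⇒ big dd f0

27 61 18 09 DD F0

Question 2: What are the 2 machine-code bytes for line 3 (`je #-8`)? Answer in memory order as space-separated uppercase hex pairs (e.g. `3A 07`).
2B F8

3. je fields op=0xa:6|imm=-8:10 → word 2bf8h → 2b f8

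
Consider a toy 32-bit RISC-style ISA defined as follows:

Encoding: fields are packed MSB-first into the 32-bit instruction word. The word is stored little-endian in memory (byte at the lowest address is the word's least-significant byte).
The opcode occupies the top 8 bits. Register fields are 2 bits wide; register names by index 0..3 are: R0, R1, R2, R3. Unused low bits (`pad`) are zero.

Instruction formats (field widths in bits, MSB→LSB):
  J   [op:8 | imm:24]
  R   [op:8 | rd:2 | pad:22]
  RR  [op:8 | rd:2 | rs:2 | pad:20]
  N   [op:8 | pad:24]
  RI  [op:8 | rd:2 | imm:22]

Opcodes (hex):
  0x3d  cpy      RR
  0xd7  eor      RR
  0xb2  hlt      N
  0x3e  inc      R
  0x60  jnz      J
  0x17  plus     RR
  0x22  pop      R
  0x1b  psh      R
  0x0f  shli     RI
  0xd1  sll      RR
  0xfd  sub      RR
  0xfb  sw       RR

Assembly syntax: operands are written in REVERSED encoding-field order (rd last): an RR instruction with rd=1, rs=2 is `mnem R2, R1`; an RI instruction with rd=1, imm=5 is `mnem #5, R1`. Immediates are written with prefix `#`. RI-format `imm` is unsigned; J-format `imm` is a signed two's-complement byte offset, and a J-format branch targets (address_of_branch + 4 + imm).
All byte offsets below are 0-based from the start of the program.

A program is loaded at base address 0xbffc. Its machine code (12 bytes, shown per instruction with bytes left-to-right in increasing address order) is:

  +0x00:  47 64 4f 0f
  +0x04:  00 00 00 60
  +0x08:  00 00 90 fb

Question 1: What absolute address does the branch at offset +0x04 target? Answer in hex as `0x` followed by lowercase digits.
off 0x04: read 00 00 00 60 as little → 0x60000000
  opcode bits[31:24]=0x60: jnz/J
  imm@[23:0]=0x0 ⇒ #0
  target = base 0xbffc + off 0x04 + 4 + imm 0 = 0xc004

0xc004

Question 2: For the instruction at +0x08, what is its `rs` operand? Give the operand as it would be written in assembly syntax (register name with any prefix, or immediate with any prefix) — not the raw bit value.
R1

off 0x08: read 00 00 90 fb as little → 0xfb900000
  opcode bits[31:24]=0xfb: sw/RR
  rd@[23:22]=0x2 ⇒ R2
  rs@[21:20]=0x1 ⇒ R1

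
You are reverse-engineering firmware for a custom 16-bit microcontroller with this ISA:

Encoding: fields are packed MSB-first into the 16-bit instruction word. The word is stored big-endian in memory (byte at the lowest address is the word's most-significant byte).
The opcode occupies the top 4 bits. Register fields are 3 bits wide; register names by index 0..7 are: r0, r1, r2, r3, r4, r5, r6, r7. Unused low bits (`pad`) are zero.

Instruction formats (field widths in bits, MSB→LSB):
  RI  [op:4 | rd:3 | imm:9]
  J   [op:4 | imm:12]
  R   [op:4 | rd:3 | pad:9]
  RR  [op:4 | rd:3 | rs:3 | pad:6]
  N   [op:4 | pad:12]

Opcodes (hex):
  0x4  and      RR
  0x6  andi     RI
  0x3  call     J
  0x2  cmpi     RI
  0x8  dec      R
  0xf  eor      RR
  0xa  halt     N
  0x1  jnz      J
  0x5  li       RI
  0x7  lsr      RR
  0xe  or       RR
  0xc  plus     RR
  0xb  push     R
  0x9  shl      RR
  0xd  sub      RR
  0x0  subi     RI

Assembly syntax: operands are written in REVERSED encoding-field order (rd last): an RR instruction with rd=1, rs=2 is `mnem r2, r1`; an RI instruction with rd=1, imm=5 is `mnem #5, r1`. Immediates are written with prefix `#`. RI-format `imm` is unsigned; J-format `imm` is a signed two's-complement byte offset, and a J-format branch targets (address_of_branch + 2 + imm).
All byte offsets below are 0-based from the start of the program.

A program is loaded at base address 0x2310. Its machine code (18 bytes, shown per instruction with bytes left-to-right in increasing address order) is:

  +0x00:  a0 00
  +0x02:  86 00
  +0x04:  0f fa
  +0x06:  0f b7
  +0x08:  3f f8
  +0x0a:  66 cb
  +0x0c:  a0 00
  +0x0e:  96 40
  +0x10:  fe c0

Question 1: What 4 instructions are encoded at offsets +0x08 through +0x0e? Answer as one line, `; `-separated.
call #-8; andi #203, r3; halt; shl r1, r3

+0x08: 3f f8 ⇒ word 0x3ff8 (big)
  op=0x3ff8>>12=0x3 ⇒ call (J)
  imm: (w>>0)&0xfff=0xff8 (s12→-8) → #-8
+0x0a: 66 cb ⇒ word 0x66cb (big)
  op=0x66cb>>12=0x6 ⇒ andi (RI)
  rd: (w>>9)&0x7=0x3 → r3
  imm: (w>>0)&0x1ff=0xcb → #203
+0x0c: a0 00 ⇒ word 0xa000 (big)
  op=0xa000>>12=0xa ⇒ halt (N)
+0x0e: 96 40 ⇒ word 0x9640 (big)
  op=0x9640>>12=0x9 ⇒ shl (RR)
  rd: (w>>9)&0x7=0x3 → r3
  rs: (w>>6)&0x7=0x1 → r1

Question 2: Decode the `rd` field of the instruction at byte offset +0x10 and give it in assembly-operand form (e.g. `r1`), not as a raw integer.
r7

off 0x10: read fe c0 as big → 0xfec0
  op=0xfec0>>12=0xf ⇒ eor (RR)
  [11:9] rd=7 = r7
  [8:6] rs=3 = r3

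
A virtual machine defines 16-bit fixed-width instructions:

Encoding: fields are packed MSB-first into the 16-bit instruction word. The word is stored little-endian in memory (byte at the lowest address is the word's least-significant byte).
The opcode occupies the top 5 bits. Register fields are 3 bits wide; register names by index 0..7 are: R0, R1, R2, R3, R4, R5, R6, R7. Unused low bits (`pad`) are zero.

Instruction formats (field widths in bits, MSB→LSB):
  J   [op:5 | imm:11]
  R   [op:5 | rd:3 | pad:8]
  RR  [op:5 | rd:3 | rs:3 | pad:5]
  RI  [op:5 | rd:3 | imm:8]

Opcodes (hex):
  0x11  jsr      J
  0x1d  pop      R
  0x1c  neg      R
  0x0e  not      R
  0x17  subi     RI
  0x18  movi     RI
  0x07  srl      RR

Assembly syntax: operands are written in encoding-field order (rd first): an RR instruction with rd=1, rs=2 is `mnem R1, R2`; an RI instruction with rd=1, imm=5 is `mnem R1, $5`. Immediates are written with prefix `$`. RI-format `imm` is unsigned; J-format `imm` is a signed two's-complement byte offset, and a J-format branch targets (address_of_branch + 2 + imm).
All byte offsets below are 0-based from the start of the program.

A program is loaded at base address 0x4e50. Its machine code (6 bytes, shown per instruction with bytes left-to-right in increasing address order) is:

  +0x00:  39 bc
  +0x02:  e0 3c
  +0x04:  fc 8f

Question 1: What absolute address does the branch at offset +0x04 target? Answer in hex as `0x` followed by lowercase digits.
0x4e52

@+04  little-endian(fc 8f) = 0x8ffc
  top 5b → 0x11 → jsr [J]
  [10:0] imm=2044 (s11→-4) = $-4
  target = base 0x4e50 + off 0x04 + 2 + imm -4 = 0x4e52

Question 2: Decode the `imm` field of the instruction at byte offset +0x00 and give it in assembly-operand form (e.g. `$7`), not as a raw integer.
$57

[00] 39 bc → 0xbc39
  op=0xbc39>>11=0x17 ⇒ subi (RI)
  rd: (w>>8)&0x7=0x4 → R4
  imm: (w>>0)&0xff=0x39 → $57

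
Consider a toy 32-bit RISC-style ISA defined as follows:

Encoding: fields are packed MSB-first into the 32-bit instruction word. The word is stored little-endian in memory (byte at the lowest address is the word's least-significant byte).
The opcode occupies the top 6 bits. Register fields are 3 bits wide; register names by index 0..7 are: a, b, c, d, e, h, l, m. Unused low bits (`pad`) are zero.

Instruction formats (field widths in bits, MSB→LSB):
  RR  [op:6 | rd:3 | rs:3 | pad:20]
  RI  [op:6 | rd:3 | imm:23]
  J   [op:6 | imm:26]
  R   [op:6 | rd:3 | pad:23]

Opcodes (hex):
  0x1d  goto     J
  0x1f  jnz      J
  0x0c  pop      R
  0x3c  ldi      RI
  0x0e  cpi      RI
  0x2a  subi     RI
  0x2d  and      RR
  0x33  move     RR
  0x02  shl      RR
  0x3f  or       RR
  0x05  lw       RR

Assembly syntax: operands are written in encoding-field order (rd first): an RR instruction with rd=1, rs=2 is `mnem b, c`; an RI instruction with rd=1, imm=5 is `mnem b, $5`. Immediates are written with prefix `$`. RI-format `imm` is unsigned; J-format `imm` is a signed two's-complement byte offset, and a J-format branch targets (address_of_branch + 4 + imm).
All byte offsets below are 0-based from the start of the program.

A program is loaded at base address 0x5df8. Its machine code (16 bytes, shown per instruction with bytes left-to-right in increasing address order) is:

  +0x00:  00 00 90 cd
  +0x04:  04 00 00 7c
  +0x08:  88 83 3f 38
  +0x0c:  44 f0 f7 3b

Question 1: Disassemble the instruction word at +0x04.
@+04  little-endian(04 00 00 7c) = 0x7c000004
  opcode bits[31:26]=0x1f: jnz/J
  imm@[25:0]=0x4 ⇒ $4

jnz $4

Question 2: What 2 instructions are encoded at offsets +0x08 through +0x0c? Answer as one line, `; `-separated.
[08] 88 83 3f 38 → 0x383f8388
  opcode bits[31:26]=0xe: cpi/RI
  [25:23] rd=0 = a
  [22:0] imm=4162440 = $4162440
[0c] 44 f0 f7 3b → 0x3bf7f044
  opcode bits[31:26]=0xe: cpi/RI
  [25:23] rd=7 = m
  [22:0] imm=7860292 = $7860292

cpi a, $4162440; cpi m, $7860292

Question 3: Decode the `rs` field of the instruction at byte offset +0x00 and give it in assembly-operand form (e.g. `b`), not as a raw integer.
b

@+00  little-endian(00 00 90 cd) = 0xcd900000
  top 6b → 0x33 → move [RR]
  [25:23] rd=3 = d
  [22:20] rs=1 = b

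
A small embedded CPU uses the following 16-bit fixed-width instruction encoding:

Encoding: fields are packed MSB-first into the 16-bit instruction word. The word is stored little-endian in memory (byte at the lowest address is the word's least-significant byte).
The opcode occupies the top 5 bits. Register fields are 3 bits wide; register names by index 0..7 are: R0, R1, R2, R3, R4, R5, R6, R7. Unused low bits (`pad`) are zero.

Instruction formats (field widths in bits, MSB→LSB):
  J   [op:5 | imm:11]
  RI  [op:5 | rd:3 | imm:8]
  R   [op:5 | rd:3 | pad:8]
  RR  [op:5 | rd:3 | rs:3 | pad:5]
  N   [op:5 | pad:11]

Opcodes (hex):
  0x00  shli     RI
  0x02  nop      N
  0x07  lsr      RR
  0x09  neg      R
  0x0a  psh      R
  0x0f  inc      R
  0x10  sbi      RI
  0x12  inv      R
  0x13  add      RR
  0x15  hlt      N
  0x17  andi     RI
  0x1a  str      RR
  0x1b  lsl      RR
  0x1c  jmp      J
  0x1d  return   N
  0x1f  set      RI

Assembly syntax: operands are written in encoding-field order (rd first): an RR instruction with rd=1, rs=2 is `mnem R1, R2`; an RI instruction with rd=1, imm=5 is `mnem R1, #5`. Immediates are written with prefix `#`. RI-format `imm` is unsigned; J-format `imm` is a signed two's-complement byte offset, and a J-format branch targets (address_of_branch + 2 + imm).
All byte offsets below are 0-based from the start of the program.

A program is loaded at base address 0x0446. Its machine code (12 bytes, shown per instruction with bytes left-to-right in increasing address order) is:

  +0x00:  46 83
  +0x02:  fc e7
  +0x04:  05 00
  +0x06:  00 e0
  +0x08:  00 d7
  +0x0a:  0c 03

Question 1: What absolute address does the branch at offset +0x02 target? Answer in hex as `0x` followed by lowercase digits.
@+02  little-endian(fc e7) = 0xe7fc
  op=0xe7fc>>11=0x1c ⇒ jmp (J)
  imm@[10:0]=0x7fc (s11→-4) ⇒ #-4
  target = base 0x0446 + off 0x02 + 2 + imm -4 = 0x0446

0x0446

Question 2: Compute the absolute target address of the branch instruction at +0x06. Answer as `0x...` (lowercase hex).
@+06  little-endian(00 e0) = 0xe000
  opcode bits[15:11]=0x1c: jmp/J
  [10:0] imm=0 = #0
  target = base 0x0446 + off 0x06 + 2 + imm 0 = 0x044e

0x044e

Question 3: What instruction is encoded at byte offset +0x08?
str R7, R0

[08] 00 d7 → 0xd700
  top 5b → 0x1a → str [RR]
  [10:8] rd=7 = R7
  [7:5] rs=0 = R0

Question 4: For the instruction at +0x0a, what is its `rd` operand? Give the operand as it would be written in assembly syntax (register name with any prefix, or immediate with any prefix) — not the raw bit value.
R3

+0x0a: 0c 03 ⇒ word 0x030c (little)
  opcode bits[15:11]=0x0: shli/RI
  rd@[10:8]=0x3 ⇒ R3
  imm@[7:0]=0xc ⇒ #12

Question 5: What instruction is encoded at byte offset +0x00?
sbi R3, #70

+0x00: 46 83 ⇒ word 0x8346 (little)
  op=0x8346>>11=0x10 ⇒ sbi (RI)
  [10:8] rd=3 = R3
  [7:0] imm=70 = #70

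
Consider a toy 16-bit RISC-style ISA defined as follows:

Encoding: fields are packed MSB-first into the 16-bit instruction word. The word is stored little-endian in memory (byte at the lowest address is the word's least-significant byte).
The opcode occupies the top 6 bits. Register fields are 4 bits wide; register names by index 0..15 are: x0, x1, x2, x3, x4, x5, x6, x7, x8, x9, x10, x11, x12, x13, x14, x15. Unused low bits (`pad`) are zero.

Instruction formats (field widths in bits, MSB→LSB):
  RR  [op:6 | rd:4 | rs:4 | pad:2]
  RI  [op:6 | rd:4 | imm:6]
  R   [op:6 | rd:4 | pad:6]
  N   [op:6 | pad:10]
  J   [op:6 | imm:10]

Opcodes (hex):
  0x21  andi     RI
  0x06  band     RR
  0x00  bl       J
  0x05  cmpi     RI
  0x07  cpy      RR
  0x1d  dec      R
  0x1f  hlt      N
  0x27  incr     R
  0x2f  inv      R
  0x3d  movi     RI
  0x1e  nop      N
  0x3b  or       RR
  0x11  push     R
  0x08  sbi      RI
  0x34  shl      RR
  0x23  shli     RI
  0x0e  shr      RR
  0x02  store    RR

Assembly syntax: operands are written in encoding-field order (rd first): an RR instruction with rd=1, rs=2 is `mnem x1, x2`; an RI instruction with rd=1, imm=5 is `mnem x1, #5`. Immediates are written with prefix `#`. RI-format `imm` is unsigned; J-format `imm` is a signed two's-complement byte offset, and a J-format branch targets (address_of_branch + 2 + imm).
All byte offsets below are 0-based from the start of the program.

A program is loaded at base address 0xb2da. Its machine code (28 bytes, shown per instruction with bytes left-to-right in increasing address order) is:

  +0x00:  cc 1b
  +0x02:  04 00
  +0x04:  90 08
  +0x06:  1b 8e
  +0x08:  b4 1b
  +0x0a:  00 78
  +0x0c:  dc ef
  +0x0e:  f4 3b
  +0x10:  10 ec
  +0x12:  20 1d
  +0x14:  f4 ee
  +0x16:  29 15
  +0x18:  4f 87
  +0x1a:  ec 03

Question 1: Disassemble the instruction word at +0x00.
band x15, x3

@+00  little-endian(cc 1b) = 0x1bcc
  op=0x1bcc>>10=0x6 ⇒ band (RR)
  [9:6] rd=15 = x15
  [5:2] rs=3 = x3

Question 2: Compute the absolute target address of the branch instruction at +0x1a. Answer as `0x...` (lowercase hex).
0xb2e2

off 0x1a: read ec 03 as little → 0x03ec
  op=0x03ec>>10=0x0 ⇒ bl (J)
  imm@[9:0]=0x3ec (s10→-20) ⇒ #-20
  target = base 0xb2da + off 0x1a + 2 + imm -20 = 0xb2e2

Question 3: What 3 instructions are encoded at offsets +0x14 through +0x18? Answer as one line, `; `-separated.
off 0x14: read f4 ee as little → 0xeef4
  top 6b → 0x3b → or [RR]
  rd: (w>>6)&0xf=0xb → x11
  rs: (w>>2)&0xf=0xd → x13
off 0x16: read 29 15 as little → 0x1529
  top 6b → 0x5 → cmpi [RI]
  rd: (w>>6)&0xf=0x4 → x4
  imm: (w>>0)&0x3f=0x29 → #41
off 0x18: read 4f 87 as little → 0x874f
  top 6b → 0x21 → andi [RI]
  rd: (w>>6)&0xf=0xd → x13
  imm: (w>>0)&0x3f=0xf → #15

or x11, x13; cmpi x4, #41; andi x13, #15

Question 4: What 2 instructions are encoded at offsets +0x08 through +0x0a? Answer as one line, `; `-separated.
+0x08: b4 1b ⇒ word 0x1bb4 (little)
  opcode bits[15:10]=0x6: band/RR
  rd@[9:6]=0xe ⇒ x14
  rs@[5:2]=0xd ⇒ x13
+0x0a: 00 78 ⇒ word 0x7800 (little)
  opcode bits[15:10]=0x1e: nop/N

band x14, x13; nop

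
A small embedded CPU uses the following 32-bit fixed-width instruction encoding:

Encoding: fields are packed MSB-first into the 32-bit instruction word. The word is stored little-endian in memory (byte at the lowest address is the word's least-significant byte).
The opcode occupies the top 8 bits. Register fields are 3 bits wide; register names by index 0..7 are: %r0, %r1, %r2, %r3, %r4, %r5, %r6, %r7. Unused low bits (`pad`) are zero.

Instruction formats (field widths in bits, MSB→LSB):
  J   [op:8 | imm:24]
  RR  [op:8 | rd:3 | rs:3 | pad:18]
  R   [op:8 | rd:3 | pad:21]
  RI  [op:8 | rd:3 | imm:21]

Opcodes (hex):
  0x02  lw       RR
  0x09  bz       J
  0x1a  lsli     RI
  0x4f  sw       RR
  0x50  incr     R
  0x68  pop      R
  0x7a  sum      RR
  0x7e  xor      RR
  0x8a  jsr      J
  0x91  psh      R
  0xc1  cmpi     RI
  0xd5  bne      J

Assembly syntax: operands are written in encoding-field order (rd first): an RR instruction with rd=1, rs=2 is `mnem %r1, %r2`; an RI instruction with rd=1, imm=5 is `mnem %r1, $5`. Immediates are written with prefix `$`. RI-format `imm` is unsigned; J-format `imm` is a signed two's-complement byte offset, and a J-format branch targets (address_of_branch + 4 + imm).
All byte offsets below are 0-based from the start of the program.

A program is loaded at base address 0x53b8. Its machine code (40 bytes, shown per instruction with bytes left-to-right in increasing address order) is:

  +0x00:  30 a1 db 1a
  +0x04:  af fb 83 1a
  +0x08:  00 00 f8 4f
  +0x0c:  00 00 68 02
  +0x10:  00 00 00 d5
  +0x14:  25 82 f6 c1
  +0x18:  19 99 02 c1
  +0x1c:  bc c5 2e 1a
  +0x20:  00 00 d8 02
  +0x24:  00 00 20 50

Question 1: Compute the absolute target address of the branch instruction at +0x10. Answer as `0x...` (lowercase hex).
0x53cc

+0x10: 00 00 00 d5 ⇒ word 0xd5000000 (little)
  opcode bits[31:24]=0xd5: bne/J
  imm@[23:0]=0x0 ⇒ $0
  target = base 0x53b8 + off 0x10 + 4 + imm 0 = 0x53cc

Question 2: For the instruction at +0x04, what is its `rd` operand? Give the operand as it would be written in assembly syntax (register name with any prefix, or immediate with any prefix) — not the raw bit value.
%r4

+0x04: af fb 83 1a ⇒ word 0x1a83fbaf (little)
  top 8b → 0x1a → lsli [RI]
  rd@[23:21]=0x4 ⇒ %r4
  imm@[20:0]=0x3fbaf ⇒ $261039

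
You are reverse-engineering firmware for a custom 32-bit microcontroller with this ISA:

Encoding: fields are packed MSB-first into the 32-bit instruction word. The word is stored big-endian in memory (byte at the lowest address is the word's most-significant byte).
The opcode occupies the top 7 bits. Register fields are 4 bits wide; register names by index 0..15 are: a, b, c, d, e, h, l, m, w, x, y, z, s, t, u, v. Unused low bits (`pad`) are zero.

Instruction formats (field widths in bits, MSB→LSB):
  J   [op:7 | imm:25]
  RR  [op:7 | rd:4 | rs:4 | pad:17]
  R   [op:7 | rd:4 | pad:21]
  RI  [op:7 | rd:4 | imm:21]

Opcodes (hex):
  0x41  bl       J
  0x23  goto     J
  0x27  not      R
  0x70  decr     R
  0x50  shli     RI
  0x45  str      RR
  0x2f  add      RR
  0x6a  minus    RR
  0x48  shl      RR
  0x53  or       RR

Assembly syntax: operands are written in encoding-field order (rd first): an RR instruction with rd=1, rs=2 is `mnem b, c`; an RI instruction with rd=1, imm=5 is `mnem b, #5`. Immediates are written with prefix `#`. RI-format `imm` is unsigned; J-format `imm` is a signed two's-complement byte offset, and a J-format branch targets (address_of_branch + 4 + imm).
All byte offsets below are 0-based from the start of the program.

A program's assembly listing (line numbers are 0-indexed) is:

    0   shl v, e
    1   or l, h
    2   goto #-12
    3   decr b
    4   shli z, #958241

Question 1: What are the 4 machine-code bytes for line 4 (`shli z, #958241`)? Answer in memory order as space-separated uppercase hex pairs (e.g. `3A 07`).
A1 6E 9F 21

L4: shli op=0x50:7|rd=11:4|imm=958241:21 ⇒ 0xa16e9f21 ⇒ big a1 6e 9f 21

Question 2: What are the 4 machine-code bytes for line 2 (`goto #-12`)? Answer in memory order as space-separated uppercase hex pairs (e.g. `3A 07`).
47 FF FF F4

2. goto fields op=0x23:7|imm=-12:25 → word 47fffff4h → 47 ff ff f4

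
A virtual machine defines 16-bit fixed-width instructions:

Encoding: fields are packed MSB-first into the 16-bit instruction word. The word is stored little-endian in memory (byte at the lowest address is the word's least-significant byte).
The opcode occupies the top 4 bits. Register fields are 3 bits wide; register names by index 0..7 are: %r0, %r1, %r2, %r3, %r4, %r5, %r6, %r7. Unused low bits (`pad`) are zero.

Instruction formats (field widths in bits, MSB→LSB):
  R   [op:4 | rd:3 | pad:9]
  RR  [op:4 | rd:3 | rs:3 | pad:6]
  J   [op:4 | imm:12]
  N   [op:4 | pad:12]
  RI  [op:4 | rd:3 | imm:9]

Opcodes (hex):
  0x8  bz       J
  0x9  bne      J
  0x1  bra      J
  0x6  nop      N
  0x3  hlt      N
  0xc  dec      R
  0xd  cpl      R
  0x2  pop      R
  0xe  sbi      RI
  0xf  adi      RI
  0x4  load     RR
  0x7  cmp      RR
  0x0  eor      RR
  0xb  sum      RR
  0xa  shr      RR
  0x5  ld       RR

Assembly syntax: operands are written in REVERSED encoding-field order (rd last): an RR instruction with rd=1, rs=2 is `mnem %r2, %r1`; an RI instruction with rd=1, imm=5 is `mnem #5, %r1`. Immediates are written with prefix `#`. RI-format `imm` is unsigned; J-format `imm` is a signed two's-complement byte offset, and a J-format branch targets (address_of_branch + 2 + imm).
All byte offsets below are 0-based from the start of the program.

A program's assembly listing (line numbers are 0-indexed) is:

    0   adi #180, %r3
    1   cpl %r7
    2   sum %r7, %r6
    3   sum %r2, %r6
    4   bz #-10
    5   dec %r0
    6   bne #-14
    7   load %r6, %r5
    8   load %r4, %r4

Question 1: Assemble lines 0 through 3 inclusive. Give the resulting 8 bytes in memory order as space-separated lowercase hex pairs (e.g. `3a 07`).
line 0 (adi): pack op=0xf:4|rd=3:3|imm=180:9 = 0xf6b4; little→ b4 f6
line 1 (cpl): pack op=0xd:4|rd=7:3|pad=0:9 = 0xde00; little→ 00 de
line 2 (sum): pack op=0xb:4|rd=6:3|rs=7:3|pad=0:6 = 0xbdc0; little→ c0 bd
line 3 (sum): pack op=0xb:4|rd=6:3|rs=2:3|pad=0:6 = 0xbc80; little→ 80 bc

b4 f6 00 de c0 bd 80 bc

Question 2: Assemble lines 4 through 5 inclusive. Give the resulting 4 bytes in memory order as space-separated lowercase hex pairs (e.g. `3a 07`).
f6 8f 00 c0

line 4 (bz): pack op=0x8:4|imm=-10:12 = 0x8ff6; little→ f6 8f
line 5 (dec): pack op=0xc:4|rd=0:3|pad=0:9 = 0xc000; little→ 00 c0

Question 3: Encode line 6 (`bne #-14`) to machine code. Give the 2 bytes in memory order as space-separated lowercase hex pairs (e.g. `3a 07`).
f2 9f

6. bne fields op=0x9:4|imm=-14:12 → word 9ff2h → f2 9f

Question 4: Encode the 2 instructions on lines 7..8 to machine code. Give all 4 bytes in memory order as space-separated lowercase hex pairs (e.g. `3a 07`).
7. load fields op=0x4:4|rd=5:3|rs=6:3|pad=0:6 → word 4b80h → 80 4b
8. load fields op=0x4:4|rd=4:3|rs=4:3|pad=0:6 → word 4900h → 00 49

80 4b 00 49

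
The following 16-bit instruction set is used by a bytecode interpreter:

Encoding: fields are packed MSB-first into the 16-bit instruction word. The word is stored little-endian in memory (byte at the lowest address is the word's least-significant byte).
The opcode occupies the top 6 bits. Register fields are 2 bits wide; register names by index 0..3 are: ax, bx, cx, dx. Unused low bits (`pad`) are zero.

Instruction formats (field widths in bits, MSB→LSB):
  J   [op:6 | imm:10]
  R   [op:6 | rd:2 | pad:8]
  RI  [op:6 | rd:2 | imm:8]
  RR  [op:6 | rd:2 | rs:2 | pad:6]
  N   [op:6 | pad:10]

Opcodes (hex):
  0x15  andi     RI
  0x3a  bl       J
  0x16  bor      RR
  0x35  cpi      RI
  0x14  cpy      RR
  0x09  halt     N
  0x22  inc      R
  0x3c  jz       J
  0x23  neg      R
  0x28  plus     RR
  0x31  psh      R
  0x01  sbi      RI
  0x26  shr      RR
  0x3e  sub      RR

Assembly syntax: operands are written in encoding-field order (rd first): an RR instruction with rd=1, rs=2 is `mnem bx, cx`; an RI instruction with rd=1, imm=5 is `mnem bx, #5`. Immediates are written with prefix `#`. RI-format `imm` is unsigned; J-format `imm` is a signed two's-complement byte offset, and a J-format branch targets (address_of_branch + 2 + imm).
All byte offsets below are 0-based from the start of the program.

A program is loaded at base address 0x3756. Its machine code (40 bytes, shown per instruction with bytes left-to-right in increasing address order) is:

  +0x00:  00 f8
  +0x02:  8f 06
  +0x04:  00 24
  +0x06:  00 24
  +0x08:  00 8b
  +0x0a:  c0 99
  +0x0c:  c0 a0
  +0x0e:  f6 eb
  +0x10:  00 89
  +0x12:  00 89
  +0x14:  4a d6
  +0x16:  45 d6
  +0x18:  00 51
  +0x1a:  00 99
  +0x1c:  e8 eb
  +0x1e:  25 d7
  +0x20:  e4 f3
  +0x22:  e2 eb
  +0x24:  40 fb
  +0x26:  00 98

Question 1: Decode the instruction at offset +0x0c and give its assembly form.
plus ax, dx

+0x0c: c0 a0 ⇒ word 0xa0c0 (little)
  top 6b → 0x28 → plus [RR]
  rd: (w>>8)&0x3=0x0 → ax
  rs: (w>>6)&0x3=0x3 → dx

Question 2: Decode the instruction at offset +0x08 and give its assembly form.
off 0x08: read 00 8b as little → 0x8b00
  op=0x8b00>>10=0x22 ⇒ inc (R)
  [9:8] rd=3 = dx

inc dx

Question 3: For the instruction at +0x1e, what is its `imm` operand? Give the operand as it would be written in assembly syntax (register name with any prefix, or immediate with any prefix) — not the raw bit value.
#37

+0x1e: 25 d7 ⇒ word 0xd725 (little)
  op=0xd725>>10=0x35 ⇒ cpi (RI)
  [9:8] rd=3 = dx
  [7:0] imm=37 = #37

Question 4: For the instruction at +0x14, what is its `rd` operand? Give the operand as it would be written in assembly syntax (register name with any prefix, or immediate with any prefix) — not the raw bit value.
cx

+0x14: 4a d6 ⇒ word 0xd64a (little)
  top 6b → 0x35 → cpi [RI]
  [9:8] rd=2 = cx
  [7:0] imm=74 = #74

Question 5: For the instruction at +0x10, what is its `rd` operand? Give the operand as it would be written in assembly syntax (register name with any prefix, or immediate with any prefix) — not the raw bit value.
bx

[10] 00 89 → 0x8900
  opcode bits[15:10]=0x22: inc/R
  rd: (w>>8)&0x3=0x1 → bx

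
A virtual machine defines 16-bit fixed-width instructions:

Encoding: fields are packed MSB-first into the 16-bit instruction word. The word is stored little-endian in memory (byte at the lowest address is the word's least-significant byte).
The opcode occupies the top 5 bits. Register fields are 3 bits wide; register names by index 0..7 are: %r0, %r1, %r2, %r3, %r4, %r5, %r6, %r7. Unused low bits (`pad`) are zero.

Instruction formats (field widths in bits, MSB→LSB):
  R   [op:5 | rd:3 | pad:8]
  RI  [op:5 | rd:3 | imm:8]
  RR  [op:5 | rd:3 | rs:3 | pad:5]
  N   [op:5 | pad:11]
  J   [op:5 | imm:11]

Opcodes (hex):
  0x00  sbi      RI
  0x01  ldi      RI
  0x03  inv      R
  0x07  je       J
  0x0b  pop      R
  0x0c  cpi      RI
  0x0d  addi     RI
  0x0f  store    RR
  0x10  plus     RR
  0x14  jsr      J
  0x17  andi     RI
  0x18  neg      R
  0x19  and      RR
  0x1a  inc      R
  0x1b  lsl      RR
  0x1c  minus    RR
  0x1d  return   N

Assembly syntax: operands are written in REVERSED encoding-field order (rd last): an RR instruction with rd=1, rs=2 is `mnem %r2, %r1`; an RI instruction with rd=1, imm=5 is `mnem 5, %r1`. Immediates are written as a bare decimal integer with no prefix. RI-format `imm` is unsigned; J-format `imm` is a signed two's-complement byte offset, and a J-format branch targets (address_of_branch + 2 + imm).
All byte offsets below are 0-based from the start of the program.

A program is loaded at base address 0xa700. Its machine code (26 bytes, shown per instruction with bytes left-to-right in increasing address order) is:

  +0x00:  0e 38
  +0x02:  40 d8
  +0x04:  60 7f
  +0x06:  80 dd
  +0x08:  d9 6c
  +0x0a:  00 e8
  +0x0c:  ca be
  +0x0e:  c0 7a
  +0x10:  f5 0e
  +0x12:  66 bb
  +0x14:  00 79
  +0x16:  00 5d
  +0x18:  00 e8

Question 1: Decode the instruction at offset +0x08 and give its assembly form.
addi 217, %r4

@+08  little-endian(d9 6c) = 0x6cd9
  opcode bits[15:11]=0xd: addi/RI
  [10:8] rd=4 = %r4
  [7:0] imm=217 = 217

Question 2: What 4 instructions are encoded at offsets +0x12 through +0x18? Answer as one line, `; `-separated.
+0x12: 66 bb ⇒ word 0xbb66 (little)
  opcode bits[15:11]=0x17: andi/RI
  rd@[10:8]=0x3 ⇒ %r3
  imm@[7:0]=0x66 ⇒ 102
+0x14: 00 79 ⇒ word 0x7900 (little)
  opcode bits[15:11]=0xf: store/RR
  rd@[10:8]=0x1 ⇒ %r1
  rs@[7:5]=0x0 ⇒ %r0
+0x16: 00 5d ⇒ word 0x5d00 (little)
  opcode bits[15:11]=0xb: pop/R
  rd@[10:8]=0x5 ⇒ %r5
+0x18: 00 e8 ⇒ word 0xe800 (little)
  opcode bits[15:11]=0x1d: return/N

andi 102, %r3; store %r0, %r1; pop %r5; return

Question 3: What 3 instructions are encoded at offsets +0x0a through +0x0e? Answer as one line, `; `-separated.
+0x0a: 00 e8 ⇒ word 0xe800 (little)
  op=0xe800>>11=0x1d ⇒ return (N)
+0x0c: ca be ⇒ word 0xbeca (little)
  op=0xbeca>>11=0x17 ⇒ andi (RI)
  rd@[10:8]=0x6 ⇒ %r6
  imm@[7:0]=0xca ⇒ 202
+0x0e: c0 7a ⇒ word 0x7ac0 (little)
  op=0x7ac0>>11=0xf ⇒ store (RR)
  rd@[10:8]=0x2 ⇒ %r2
  rs@[7:5]=0x6 ⇒ %r6

return; andi 202, %r6; store %r6, %r2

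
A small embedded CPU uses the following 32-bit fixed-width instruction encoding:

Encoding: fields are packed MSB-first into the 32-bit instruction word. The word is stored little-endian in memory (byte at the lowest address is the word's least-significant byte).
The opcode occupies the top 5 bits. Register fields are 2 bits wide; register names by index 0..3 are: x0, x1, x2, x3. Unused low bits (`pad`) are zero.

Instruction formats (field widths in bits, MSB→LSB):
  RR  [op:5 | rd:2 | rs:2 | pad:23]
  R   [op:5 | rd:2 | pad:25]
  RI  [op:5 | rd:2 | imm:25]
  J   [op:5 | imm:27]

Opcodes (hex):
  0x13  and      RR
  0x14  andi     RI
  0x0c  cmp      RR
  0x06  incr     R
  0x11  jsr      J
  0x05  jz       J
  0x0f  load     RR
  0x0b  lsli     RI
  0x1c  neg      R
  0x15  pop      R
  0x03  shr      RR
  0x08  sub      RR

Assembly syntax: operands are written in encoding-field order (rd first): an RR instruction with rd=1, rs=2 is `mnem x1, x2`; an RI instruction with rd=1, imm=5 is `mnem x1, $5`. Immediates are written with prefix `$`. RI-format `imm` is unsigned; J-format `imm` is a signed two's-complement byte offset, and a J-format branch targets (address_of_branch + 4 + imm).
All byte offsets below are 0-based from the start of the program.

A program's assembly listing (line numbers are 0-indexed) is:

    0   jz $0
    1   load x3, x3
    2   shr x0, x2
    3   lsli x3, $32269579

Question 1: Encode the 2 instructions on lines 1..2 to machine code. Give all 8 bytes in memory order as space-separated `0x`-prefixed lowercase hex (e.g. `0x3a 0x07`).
line 1 (load): pack op=0xf:5|rd=3:2|rs=3:2|pad=0:23 = 0x7f800000; little→ 00 00 80 7f
line 2 (shr): pack op=0x3:5|rd=0:2|rs=2:2|pad=0:23 = 0x19000000; little→ 00 00 00 19

0x00 0x00 0x80 0x7f 0x00 0x00 0x00 0x19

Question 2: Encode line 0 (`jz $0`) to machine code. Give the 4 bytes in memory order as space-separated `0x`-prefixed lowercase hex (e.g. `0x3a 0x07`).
0x00 0x00 0x00 0x28

0. jz fields op=0x5:5|imm=0:27 → word 28000000h → 00 00 00 28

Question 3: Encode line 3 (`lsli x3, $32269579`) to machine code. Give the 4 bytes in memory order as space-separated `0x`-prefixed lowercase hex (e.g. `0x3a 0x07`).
line 3 (lsli): pack op=0xb:5|rd=3:2|imm=32269579:25 = 0x5fec650b; little→ 0b 65 ec 5f

0x0b 0x65 0xec 0x5f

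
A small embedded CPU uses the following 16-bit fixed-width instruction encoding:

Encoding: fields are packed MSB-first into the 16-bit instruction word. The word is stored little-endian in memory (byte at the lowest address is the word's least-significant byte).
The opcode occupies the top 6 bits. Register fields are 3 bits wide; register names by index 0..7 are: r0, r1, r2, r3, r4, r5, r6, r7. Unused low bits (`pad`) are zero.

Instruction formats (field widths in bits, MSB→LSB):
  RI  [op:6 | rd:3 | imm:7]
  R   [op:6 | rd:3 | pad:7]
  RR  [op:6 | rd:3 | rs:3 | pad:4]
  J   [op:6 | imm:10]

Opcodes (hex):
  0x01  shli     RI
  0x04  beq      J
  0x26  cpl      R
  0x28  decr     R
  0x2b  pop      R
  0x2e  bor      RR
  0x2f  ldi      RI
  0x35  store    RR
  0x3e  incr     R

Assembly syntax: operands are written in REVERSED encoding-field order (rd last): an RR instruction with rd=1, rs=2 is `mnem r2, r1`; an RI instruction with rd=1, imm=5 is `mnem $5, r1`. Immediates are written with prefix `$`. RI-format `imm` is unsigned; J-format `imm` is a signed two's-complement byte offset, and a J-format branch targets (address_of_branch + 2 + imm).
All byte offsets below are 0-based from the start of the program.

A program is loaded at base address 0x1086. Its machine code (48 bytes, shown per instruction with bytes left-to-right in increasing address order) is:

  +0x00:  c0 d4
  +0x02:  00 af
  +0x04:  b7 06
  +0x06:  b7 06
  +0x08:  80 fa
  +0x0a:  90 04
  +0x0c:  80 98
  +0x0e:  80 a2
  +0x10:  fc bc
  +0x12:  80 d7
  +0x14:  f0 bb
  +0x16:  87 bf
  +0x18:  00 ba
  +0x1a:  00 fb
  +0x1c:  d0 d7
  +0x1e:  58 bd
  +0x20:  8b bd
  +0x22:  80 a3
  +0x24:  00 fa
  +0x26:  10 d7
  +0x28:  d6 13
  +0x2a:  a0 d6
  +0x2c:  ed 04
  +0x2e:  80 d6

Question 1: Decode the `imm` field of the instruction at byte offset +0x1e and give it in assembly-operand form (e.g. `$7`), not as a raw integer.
@+1e  little-endian(58 bd) = 0xbd58
  top 6b → 0x2f → ldi [RI]
  rd@[9:7]=0x2 ⇒ r2
  imm@[6:0]=0x58 ⇒ $88

$88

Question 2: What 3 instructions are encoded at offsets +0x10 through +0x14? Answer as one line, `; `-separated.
off 0x10: read fc bc as little → 0xbcfc
  op=0xbcfc>>10=0x2f ⇒ ldi (RI)
  rd: (w>>7)&0x7=0x1 → r1
  imm: (w>>0)&0x7f=0x7c → $124
off 0x12: read 80 d7 as little → 0xd780
  op=0xd780>>10=0x35 ⇒ store (RR)
  rd: (w>>7)&0x7=0x7 → r7
  rs: (w>>4)&0x7=0x0 → r0
off 0x14: read f0 bb as little → 0xbbf0
  op=0xbbf0>>10=0x2e ⇒ bor (RR)
  rd: (w>>7)&0x7=0x7 → r7
  rs: (w>>4)&0x7=0x7 → r7

ldi $124, r1; store r0, r7; bor r7, r7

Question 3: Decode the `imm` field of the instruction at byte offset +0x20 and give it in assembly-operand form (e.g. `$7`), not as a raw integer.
$11

[20] 8b bd → 0xbd8b
  top 6b → 0x2f → ldi [RI]
  [9:7] rd=3 = r3
  [6:0] imm=11 = $11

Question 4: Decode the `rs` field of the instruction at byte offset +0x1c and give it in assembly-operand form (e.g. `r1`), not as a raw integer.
r5

+0x1c: d0 d7 ⇒ word 0xd7d0 (little)
  op=0xd7d0>>10=0x35 ⇒ store (RR)
  [9:7] rd=7 = r7
  [6:4] rs=5 = r5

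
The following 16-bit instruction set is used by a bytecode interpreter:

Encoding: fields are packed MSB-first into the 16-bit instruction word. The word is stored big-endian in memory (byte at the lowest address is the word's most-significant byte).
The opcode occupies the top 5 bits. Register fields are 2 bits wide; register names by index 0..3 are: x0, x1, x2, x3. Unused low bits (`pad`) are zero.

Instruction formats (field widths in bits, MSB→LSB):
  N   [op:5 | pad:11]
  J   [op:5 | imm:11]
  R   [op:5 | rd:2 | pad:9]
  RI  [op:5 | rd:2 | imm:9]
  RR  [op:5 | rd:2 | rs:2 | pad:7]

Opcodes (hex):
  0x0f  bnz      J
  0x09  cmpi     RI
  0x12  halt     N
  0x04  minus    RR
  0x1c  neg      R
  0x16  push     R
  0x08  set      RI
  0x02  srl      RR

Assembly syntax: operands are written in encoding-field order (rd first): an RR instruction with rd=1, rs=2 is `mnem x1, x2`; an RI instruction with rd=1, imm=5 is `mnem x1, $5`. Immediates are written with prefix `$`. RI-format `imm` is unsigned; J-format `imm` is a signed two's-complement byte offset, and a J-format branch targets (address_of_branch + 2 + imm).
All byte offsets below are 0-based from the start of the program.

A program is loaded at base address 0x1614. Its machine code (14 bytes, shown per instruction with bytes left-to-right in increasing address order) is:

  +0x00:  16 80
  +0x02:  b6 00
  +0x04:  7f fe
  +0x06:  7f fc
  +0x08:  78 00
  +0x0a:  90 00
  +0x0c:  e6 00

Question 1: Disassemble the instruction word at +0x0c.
neg x3

off 0x0c: read e6 00 as big → 0xe600
  opcode bits[15:11]=0x1c: neg/R
  rd@[10:9]=0x3 ⇒ x3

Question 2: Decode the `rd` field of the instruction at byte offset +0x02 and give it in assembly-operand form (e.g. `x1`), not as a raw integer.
x3

[02] b6 00 → 0xb600
  op=0xb600>>11=0x16 ⇒ push (R)
  rd: (w>>9)&0x3=0x3 → x3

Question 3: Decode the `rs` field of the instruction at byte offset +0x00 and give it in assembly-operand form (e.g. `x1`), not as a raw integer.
+0x00: 16 80 ⇒ word 0x1680 (big)
  top 5b → 0x2 → srl [RR]
  rd: (w>>9)&0x3=0x3 → x3
  rs: (w>>7)&0x3=0x1 → x1

x1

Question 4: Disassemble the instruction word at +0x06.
+0x06: 7f fc ⇒ word 0x7ffc (big)
  opcode bits[15:11]=0xf: bnz/J
  imm: (w>>0)&0x7ff=0x7fc (s11→-4) → $-4

bnz $-4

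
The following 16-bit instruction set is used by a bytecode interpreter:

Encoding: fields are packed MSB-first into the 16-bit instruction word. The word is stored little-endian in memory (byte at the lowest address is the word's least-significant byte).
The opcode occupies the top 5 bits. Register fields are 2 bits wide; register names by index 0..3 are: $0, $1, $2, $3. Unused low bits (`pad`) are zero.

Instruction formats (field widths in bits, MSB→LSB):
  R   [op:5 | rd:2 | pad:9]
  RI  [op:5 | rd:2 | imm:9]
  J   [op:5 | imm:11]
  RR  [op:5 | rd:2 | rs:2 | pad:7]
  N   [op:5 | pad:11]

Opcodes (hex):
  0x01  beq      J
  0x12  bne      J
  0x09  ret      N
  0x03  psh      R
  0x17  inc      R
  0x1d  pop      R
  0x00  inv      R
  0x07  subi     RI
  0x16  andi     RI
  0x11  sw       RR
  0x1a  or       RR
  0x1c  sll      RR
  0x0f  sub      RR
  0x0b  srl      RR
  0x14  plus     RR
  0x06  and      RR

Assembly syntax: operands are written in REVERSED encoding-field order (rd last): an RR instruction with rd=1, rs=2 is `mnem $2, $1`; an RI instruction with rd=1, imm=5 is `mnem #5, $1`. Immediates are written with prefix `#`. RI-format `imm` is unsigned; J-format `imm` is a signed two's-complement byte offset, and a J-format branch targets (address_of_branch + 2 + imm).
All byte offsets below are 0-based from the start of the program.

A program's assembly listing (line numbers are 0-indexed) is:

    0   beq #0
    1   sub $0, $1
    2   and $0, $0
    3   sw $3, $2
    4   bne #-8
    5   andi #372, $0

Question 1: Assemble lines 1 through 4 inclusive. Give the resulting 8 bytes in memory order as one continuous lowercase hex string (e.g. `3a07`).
line 1 (sub): pack op=0xf:5|rd=1:2|rs=0:2|pad=0:7 = 0x7a00; little→ 00 7a
line 2 (and): pack op=0x6:5|rd=0:2|rs=0:2|pad=0:7 = 0x3000; little→ 00 30
line 3 (sw): pack op=0x11:5|rd=2:2|rs=3:2|pad=0:7 = 0x8d80; little→ 80 8d
line 4 (bne): pack op=0x12:5|imm=-8:11 = 0x97f8; little→ f8 97

007a0030808df897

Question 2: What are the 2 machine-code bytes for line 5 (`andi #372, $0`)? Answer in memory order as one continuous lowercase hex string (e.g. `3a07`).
74b1

L5: andi op=0x16:5|rd=0:2|imm=372:9 ⇒ 0xb174 ⇒ little 74 b1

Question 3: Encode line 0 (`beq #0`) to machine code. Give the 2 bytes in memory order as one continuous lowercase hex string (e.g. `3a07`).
0008

L0: beq op=0x1:5|imm=0:11 ⇒ 0x0800 ⇒ little 00 08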